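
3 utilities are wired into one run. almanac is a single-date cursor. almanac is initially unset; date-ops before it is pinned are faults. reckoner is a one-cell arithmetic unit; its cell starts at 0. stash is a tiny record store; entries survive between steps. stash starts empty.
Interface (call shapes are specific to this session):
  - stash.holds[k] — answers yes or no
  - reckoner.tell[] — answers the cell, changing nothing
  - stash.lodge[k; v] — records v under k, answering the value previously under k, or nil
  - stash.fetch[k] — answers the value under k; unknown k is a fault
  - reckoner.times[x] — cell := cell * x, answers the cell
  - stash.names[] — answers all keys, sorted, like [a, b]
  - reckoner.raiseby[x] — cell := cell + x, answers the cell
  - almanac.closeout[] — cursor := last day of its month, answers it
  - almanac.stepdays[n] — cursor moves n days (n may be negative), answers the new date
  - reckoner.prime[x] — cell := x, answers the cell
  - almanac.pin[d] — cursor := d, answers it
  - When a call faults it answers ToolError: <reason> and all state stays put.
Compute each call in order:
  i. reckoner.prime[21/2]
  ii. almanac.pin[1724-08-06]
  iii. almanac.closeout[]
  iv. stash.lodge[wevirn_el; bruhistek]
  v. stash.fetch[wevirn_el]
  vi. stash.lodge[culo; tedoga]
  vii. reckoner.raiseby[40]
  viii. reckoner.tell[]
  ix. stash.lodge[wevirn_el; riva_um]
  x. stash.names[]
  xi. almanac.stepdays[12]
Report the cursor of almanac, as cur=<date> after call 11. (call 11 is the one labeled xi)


Answer: cur=1724-09-12

Derivation:
% 1. prime(21/2) : 21/2
% 2. pin(1724-08-06) : 1724-08-06
% 3. closeout() : 1724-08-31
% 4. lodge(wevirn_el, bruhistek) : nil
% 5. fetch(wevirn_el) : bruhistek
% 6. lodge(culo, tedoga) : nil
% 7. raiseby(40) : 101/2
% 8. tell() : 101/2
% 9. lodge(wevirn_el, riva_um) : bruhistek
% 10. names() : [culo, wevirn_el]
% 11. stepdays(12) : 1724-09-12


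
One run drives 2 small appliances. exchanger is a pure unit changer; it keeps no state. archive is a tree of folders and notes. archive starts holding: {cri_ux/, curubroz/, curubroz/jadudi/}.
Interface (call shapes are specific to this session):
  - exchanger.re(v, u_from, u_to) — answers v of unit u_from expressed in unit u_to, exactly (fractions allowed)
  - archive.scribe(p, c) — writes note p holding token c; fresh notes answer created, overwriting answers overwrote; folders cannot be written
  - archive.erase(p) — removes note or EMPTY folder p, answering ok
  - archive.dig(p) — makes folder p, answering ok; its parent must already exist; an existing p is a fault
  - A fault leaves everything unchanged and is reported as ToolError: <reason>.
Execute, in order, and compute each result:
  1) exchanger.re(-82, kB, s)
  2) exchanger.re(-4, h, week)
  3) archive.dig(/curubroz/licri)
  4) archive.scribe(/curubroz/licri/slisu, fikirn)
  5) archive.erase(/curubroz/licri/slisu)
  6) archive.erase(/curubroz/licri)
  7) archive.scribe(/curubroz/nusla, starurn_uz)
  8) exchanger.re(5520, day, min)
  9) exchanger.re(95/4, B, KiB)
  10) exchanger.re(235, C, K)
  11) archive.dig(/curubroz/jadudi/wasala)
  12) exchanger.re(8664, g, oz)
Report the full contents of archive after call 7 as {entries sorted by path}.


Answer: {cri_ux/, curubroz/, curubroz/jadudi/, curubroz/nusla=starurn_uz}

Derivation:
! 1. exchanger.re(v=-82, u_from=kB, u_to=s) == ToolError: incompatible units
! 2. exchanger.re(v=-4, u_from=h, u_to=week) == -1/42
! 3. archive.dig(p=/curubroz/licri) == ok
! 4. archive.scribe(p=/curubroz/licri/slisu, c=fikirn) == created
! 5. archive.erase(p=/curubroz/licri/slisu) == ok
! 6. archive.erase(p=/curubroz/licri) == ok
! 7. archive.scribe(p=/curubroz/nusla, c=starurn_uz) == created
! 8. exchanger.re(v=5520, u_from=day, u_to=min) == 7948800
! 9. exchanger.re(v=95/4, u_from=B, u_to=KiB) == 95/4096
! 10. exchanger.re(v=235, u_from=C, u_to=K) == 10163/20
! 11. archive.dig(p=/curubroz/jadudi/wasala) == ok
! 12. exchanger.re(v=8664, u_from=g, u_to=oz) == 13862400000/45359237


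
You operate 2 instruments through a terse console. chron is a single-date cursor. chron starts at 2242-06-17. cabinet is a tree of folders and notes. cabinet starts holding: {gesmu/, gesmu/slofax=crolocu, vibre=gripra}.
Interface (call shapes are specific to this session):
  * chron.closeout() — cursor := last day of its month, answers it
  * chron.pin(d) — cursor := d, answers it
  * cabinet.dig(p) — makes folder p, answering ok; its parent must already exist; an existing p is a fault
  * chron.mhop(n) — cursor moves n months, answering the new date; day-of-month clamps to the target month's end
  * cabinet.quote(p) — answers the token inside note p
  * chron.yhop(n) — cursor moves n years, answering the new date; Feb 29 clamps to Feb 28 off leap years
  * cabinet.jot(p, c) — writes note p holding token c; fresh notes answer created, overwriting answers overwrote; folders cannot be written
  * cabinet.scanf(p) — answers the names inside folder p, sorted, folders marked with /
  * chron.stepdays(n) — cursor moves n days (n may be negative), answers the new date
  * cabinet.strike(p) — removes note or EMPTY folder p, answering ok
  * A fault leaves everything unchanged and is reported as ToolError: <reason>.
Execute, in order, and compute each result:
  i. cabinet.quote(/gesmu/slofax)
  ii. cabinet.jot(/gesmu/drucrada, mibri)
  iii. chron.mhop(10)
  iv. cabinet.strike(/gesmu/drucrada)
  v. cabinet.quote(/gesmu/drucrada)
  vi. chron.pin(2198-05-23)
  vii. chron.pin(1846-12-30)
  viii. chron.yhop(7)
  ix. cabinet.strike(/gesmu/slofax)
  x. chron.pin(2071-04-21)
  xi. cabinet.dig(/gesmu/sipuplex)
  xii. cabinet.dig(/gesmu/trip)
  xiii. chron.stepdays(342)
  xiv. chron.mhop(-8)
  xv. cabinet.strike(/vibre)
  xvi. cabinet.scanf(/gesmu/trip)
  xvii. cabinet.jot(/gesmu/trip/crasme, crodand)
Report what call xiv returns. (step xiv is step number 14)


Using cabinet.quote with p=/gesmu/slofax, and observe crolocu.
Then cabinet.jot with p=/gesmu/drucrada, c=mibri, and see created.
I try chron.mhop with n=10, which returns 2243-04-17.
I try cabinet.strike with p=/gesmu/drucrada, and see ok.
Next I call cabinet.quote with p=/gesmu/drucrada, which returns ToolError: not found.
Now I run chron.pin with d=2198-05-23: 2198-05-23.
I use chron.pin with d=1846-12-30, yielding 1846-12-30.
I invoke chron.yhop with n=7, and see 1853-12-30.
Then cabinet.strike with p=/gesmu/slofax, giving ok.
Next I call chron.pin with d=2071-04-21, and get 2071-04-21.
Using cabinet.dig with p=/gesmu/sipuplex, and observe ok.
Then cabinet.dig with p=/gesmu/trip, — result: ok.
I run chron.stepdays with n=342, — result: 2072-03-28.
I try chron.mhop with n=-8: 2071-07-28.
I run cabinet.strike with p=/vibre, giving ok.
Then cabinet.scanf with p=/gesmu/trip, and see [].
I use cabinet.jot with p=/gesmu/trip/crasme, c=crodand, which returns created.

Answer: 2071-07-28


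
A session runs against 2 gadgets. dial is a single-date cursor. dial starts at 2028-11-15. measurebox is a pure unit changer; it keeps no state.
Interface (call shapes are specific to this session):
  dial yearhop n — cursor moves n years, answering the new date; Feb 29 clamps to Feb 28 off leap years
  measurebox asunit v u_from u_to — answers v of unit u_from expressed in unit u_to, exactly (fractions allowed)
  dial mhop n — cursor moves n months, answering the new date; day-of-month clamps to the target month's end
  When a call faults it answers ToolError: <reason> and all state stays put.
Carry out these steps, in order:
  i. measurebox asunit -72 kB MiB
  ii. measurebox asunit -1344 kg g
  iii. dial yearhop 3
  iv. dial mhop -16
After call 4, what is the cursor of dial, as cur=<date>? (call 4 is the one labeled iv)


~$ measurebox asunit v=-72 u_from=kB u_to=MiB
:: -1125/16384
~$ measurebox asunit v=-1344 u_from=kg u_to=g
:: -1344000
~$ dial yearhop n=3
:: 2031-11-15
~$ dial mhop n=-16
:: 2030-07-15

Answer: cur=2030-07-15


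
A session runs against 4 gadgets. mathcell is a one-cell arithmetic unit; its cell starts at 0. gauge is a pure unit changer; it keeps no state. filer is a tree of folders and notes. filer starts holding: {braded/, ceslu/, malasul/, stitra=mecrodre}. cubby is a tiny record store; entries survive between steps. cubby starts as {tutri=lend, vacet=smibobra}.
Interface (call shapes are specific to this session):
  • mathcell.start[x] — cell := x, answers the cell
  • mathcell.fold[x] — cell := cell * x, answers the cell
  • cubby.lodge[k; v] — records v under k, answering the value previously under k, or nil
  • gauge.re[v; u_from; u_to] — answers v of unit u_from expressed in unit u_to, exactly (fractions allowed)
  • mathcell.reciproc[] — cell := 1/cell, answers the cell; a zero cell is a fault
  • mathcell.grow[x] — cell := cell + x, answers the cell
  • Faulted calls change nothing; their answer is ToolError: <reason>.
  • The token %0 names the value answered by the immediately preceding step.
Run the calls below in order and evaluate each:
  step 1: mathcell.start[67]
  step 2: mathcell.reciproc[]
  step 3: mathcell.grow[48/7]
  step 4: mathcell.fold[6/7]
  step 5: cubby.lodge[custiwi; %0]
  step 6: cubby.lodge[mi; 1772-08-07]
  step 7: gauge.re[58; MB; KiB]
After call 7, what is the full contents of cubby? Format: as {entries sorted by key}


I invoke mathcell.start using 67, and see 67.
Now I run mathcell.reciproc(), giving 1/67.
I try mathcell.grow using 48/7: 3223/469.
I use mathcell.fold using 6/7, — result: 19338/3283.
Then cubby.lodge using custiwi, %0, and get nil.
Invoking cubby.lodge using mi, 1772-08-07, → nil.
Next I call gauge.re using 58, MB, KiB, giving 453125/8.

Answer: {custiwi=19338/3283, mi=1772-08-07, tutri=lend, vacet=smibobra}


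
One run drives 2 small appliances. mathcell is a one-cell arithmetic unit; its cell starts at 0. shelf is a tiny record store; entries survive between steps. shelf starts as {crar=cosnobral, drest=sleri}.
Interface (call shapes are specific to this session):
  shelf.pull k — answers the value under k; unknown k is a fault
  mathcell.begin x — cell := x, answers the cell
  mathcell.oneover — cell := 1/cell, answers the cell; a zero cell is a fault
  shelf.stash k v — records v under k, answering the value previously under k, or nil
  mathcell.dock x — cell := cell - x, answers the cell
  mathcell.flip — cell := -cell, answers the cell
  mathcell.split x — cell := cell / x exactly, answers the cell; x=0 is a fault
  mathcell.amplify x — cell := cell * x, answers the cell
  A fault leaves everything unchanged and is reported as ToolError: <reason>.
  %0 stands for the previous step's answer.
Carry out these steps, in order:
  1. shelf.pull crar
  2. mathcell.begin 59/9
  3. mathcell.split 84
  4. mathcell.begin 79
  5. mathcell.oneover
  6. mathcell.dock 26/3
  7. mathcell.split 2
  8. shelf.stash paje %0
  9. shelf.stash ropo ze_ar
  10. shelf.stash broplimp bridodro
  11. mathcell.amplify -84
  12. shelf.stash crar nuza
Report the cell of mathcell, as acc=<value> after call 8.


Answer: acc=-2051/474

Derivation:
-- 1. shelf.pull(k: crar) : cosnobral
-- 2. mathcell.begin(x: 59/9) : 59/9
-- 3. mathcell.split(x: 84) : 59/756
-- 4. mathcell.begin(x: 79) : 79
-- 5. mathcell.oneover() : 1/79
-- 6. mathcell.dock(x: 26/3) : -2051/237
-- 7. mathcell.split(x: 2) : -2051/474
-- 8. shelf.stash(k: paje, v: %0) : nil
-- 9. shelf.stash(k: ropo, v: ze_ar) : nil
-- 10. shelf.stash(k: broplimp, v: bridodro) : nil
-- 11. mathcell.amplify(x: -84) : 28714/79
-- 12. shelf.stash(k: crar, v: nuza) : cosnobral


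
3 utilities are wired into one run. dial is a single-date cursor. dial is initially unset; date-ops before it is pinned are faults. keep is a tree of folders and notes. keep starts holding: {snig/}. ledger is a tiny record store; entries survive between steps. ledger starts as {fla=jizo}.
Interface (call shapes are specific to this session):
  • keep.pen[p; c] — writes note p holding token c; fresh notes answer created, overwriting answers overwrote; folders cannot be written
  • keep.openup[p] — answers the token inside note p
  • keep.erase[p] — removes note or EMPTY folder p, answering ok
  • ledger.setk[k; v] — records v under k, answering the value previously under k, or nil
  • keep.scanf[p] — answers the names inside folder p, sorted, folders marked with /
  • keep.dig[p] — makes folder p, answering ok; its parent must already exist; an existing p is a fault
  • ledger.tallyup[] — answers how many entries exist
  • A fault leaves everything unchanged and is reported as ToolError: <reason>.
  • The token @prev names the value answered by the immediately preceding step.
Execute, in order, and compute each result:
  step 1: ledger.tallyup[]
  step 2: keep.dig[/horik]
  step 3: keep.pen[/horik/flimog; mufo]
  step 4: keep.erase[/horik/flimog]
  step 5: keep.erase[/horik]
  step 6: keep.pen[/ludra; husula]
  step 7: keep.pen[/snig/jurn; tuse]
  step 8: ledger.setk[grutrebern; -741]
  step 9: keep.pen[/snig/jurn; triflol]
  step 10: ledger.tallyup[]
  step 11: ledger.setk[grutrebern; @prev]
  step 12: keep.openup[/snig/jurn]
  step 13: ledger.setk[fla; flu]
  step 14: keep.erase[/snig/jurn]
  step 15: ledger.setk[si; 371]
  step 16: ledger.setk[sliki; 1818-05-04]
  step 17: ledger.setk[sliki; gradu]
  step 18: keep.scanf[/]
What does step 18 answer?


Answer: [ludra, snig/]

Derivation:
-> tallyup()
<- 1
-> dig(p=/horik)
<- ok
-> pen(p=/horik/flimog, c=mufo)
<- created
-> erase(p=/horik/flimog)
<- ok
-> erase(p=/horik)
<- ok
-> pen(p=/ludra, c=husula)
<- created
-> pen(p=/snig/jurn, c=tuse)
<- created
-> setk(k=grutrebern, v=-741)
<- nil
-> pen(p=/snig/jurn, c=triflol)
<- overwrote
-> tallyup()
<- 2
-> setk(k=grutrebern, v=@prev)
<- -741
-> openup(p=/snig/jurn)
<- triflol
-> setk(k=fla, v=flu)
<- jizo
-> erase(p=/snig/jurn)
<- ok
-> setk(k=si, v=371)
<- nil
-> setk(k=sliki, v=1818-05-04)
<- nil
-> setk(k=sliki, v=gradu)
<- 1818-05-04
-> scanf(p=/)
<- [ludra, snig/]


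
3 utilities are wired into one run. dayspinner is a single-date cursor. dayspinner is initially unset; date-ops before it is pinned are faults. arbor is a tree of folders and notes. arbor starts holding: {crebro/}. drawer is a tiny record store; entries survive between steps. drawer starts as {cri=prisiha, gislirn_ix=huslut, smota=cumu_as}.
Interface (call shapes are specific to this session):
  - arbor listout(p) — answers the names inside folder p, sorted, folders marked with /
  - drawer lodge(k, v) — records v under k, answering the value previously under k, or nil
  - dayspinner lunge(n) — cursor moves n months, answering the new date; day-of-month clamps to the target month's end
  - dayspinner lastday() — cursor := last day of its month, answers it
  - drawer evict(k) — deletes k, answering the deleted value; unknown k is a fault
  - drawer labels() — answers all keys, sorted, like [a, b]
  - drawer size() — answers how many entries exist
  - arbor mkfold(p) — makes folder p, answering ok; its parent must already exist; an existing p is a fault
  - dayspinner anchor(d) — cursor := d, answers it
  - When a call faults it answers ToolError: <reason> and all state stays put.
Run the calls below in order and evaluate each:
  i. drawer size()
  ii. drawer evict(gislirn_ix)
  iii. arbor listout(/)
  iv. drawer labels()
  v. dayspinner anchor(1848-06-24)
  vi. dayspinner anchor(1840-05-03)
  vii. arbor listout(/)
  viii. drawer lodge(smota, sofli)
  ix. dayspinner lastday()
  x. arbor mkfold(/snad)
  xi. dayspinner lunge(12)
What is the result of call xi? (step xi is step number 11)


Answer: 1841-05-31

Derivation:
I run drawer size, and observe 3.
I invoke drawer evict on gislirn_ix, and see huslut.
Then arbor listout on /, yielding [crebro/].
I call drawer labels: [cri, smota].
I invoke dayspinner anchor on 1848-06-24, and observe 1848-06-24.
Next I call dayspinner anchor on 1840-05-03, — result: 1840-05-03.
Next I call arbor listout on /, which returns [crebro/].
I run drawer lodge on smota, sofli: cumu_as.
Next I call dayspinner lastday, yielding 1840-05-31.
Next I call arbor mkfold on /snad: ok.
Now I run dayspinner lunge on 12, and observe 1841-05-31.


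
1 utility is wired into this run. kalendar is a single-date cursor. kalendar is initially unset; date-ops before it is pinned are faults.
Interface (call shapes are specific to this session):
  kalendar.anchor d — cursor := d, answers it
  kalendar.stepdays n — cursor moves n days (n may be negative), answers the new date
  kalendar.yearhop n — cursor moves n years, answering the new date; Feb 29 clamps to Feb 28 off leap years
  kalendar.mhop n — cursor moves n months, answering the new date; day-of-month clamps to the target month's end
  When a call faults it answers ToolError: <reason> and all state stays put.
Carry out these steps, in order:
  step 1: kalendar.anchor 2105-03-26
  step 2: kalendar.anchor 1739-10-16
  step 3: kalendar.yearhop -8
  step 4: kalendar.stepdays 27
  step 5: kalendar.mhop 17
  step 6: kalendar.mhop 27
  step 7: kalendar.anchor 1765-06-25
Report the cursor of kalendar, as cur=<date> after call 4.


Answer: cur=1731-11-12

Derivation:
==> kalendar.anchor(d: 2105-03-26)
<== 2105-03-26
==> kalendar.anchor(d: 1739-10-16)
<== 1739-10-16
==> kalendar.yearhop(n: -8)
<== 1731-10-16
==> kalendar.stepdays(n: 27)
<== 1731-11-12
==> kalendar.mhop(n: 17)
<== 1733-04-12
==> kalendar.mhop(n: 27)
<== 1735-07-12
==> kalendar.anchor(d: 1765-06-25)
<== 1765-06-25


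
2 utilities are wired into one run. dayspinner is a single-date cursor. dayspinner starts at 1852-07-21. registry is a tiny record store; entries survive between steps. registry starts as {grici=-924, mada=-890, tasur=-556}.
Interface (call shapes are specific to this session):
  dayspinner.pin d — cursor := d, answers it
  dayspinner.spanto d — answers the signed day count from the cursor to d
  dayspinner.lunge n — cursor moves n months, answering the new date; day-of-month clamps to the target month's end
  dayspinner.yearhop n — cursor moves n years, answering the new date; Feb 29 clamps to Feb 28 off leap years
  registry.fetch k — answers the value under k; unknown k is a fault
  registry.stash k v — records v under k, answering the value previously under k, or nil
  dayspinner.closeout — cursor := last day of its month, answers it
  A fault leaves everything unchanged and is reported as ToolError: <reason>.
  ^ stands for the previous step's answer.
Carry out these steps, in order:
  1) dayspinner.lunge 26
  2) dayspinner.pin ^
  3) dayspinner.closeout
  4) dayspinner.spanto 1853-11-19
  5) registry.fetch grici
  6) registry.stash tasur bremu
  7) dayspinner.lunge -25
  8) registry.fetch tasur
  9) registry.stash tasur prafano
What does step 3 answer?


% lunge(n=26) : 1854-09-21
% pin(d=^) : 1854-09-21
% closeout() : 1854-09-30
% spanto(d=1853-11-19) : -315
% fetch(k=grici) : -924
% stash(k=tasur, v=bremu) : -556
% lunge(n=-25) : 1852-08-30
% fetch(k=tasur) : bremu
% stash(k=tasur, v=prafano) : bremu

Answer: 1854-09-30


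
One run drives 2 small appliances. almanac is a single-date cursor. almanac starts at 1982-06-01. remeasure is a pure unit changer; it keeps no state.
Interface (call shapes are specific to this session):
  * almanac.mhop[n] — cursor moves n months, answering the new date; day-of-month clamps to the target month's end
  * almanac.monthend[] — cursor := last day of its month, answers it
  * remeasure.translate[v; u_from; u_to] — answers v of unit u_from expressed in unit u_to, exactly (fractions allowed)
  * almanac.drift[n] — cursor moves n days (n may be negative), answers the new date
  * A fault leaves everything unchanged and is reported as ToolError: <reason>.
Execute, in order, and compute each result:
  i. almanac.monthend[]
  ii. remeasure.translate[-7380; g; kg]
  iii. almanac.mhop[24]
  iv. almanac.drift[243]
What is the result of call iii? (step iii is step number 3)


# monthend() -> 1982-06-30
# translate(v=-7380, u_from=g, u_to=kg) -> -369/50
# mhop(n=24) -> 1984-06-30
# drift(n=243) -> 1985-02-28

Answer: 1984-06-30


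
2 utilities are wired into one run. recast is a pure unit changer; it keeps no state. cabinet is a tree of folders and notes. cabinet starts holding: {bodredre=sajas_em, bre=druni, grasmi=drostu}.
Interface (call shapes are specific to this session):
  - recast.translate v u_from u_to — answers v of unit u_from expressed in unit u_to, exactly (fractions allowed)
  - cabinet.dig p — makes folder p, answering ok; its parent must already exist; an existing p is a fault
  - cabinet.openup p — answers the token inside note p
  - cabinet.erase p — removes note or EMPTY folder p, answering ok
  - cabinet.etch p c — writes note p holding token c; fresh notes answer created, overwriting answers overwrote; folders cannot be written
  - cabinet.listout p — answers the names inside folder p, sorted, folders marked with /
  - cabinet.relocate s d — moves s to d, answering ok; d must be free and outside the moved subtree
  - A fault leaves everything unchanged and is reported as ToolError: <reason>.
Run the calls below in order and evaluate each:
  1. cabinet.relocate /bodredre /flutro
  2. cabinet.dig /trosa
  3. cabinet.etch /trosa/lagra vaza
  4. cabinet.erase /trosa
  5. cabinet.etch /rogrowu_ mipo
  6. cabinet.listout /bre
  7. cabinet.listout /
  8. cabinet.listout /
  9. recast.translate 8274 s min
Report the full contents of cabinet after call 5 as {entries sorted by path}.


→ cabinet.relocate(s=/bodredre, d=/flutro)
← ok
→ cabinet.dig(p=/trosa)
← ok
→ cabinet.etch(p=/trosa/lagra, c=vaza)
← created
→ cabinet.erase(p=/trosa)
← ToolError: not empty
→ cabinet.etch(p=/rogrowu_, c=mipo)
← created
→ cabinet.listout(p=/bre)
← ToolError: not a directory
→ cabinet.listout(p=/)
← [bre, flutro, grasmi, rogrowu_, trosa/]
→ cabinet.listout(p=/)
← [bre, flutro, grasmi, rogrowu_, trosa/]
→ recast.translate(v=8274, u_from=s, u_to=min)
← 1379/10

Answer: {bre=druni, flutro=sajas_em, grasmi=drostu, rogrowu_=mipo, trosa/, trosa/lagra=vaza}


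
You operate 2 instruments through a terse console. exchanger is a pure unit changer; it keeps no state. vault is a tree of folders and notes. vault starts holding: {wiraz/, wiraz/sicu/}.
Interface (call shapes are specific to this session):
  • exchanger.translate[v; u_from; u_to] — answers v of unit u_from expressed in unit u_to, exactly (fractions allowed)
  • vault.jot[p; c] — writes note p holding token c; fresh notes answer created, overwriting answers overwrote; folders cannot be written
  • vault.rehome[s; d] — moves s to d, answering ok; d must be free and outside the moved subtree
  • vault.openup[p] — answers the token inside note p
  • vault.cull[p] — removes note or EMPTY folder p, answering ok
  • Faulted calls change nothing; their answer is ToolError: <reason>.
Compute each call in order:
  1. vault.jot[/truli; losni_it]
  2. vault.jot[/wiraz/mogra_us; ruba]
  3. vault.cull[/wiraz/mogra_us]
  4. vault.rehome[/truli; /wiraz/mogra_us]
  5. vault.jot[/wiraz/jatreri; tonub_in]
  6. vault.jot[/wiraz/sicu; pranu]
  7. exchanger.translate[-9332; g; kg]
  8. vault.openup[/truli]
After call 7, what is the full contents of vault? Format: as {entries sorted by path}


Answer: {wiraz/, wiraz/jatreri=tonub_in, wiraz/mogra_us=losni_it, wiraz/sicu/}

Derivation:
// vault.jot(p: /truli, c: losni_it) => created
// vault.jot(p: /wiraz/mogra_us, c: ruba) => created
// vault.cull(p: /wiraz/mogra_us) => ok
// vault.rehome(s: /truli, d: /wiraz/mogra_us) => ok
// vault.jot(p: /wiraz/jatreri, c: tonub_in) => created
// vault.jot(p: /wiraz/sicu, c: pranu) => ToolError: is a directory
// exchanger.translate(v: -9332, u_from: g, u_to: kg) => -2333/250
// vault.openup(p: /truli) => ToolError: not found


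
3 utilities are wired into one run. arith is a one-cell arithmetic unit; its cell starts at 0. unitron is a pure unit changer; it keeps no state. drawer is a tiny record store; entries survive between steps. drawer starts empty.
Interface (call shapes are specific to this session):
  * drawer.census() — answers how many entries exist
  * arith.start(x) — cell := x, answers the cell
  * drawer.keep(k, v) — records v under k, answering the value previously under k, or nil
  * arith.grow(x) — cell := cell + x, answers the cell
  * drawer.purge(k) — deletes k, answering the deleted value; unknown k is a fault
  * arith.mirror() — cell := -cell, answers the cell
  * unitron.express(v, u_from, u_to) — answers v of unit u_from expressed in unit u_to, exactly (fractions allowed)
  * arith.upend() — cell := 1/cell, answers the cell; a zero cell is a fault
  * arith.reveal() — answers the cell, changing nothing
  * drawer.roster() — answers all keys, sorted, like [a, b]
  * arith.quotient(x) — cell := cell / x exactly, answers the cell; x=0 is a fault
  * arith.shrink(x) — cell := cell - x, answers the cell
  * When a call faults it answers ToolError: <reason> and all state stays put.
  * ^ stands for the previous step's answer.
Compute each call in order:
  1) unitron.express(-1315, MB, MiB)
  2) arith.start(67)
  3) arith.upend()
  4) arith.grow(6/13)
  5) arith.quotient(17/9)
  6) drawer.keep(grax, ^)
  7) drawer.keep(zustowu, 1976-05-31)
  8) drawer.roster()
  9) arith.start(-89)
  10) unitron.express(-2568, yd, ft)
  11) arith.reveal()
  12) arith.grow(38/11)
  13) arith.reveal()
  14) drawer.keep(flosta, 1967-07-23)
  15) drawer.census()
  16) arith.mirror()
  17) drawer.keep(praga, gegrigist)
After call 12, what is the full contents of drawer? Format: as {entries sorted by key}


-- 1. unitron.express(v→-1315, u_from→MB, u_to→MiB) : -20546875/16384
-- 2. arith.start(x→67) : 67
-- 3. arith.upend() : 1/67
-- 4. arith.grow(x→6/13) : 415/871
-- 5. arith.quotient(x→17/9) : 3735/14807
-- 6. drawer.keep(k→grax, v→^) : nil
-- 7. drawer.keep(k→zustowu, v→1976-05-31) : nil
-- 8. drawer.roster() : [grax, zustowu]
-- 9. arith.start(x→-89) : -89
-- 10. unitron.express(v→-2568, u_from→yd, u_to→ft) : -7704
-- 11. arith.reveal() : -89
-- 12. arith.grow(x→38/11) : -941/11
-- 13. arith.reveal() : -941/11
-- 14. drawer.keep(k→flosta, v→1967-07-23) : nil
-- 15. drawer.census() : 3
-- 16. arith.mirror() : 941/11
-- 17. drawer.keep(k→praga, v→gegrigist) : nil

Answer: {grax=3735/14807, zustowu=1976-05-31}


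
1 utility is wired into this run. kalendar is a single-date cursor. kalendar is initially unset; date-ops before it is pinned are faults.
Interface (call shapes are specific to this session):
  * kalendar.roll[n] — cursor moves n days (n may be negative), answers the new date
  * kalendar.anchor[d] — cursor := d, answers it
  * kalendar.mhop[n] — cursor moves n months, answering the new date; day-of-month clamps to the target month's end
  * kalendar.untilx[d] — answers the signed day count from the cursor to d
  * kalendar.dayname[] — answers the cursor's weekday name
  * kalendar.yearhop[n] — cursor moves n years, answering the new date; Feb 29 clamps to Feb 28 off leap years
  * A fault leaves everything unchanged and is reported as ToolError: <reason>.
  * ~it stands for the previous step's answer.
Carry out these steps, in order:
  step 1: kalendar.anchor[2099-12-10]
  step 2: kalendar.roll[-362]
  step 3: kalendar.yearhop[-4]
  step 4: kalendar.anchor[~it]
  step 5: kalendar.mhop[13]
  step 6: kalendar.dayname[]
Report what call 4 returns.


Answer: 2094-12-13

Derivation:
// 1. kalendar.anchor(d=2099-12-10) => 2099-12-10
// 2. kalendar.roll(n=-362) => 2098-12-13
// 3. kalendar.yearhop(n=-4) => 2094-12-13
// 4. kalendar.anchor(d=~it) => 2094-12-13
// 5. kalendar.mhop(n=13) => 2096-01-13
// 6. kalendar.dayname() => Friday


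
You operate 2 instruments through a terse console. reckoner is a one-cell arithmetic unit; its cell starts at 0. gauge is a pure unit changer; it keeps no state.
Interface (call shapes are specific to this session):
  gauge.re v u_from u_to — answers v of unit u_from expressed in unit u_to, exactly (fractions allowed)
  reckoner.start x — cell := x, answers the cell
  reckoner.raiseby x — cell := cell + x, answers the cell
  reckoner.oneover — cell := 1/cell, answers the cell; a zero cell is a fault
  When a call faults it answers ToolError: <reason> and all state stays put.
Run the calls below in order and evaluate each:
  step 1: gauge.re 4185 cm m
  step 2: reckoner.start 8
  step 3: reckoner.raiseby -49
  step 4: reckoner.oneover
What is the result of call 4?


·→ gauge.re(v→4185, u_from→cm, u_to→m)
·← 837/20
·→ reckoner.start(x→8)
·← 8
·→ reckoner.raiseby(x→-49)
·← -41
·→ reckoner.oneover()
·← -1/41

Answer: -1/41


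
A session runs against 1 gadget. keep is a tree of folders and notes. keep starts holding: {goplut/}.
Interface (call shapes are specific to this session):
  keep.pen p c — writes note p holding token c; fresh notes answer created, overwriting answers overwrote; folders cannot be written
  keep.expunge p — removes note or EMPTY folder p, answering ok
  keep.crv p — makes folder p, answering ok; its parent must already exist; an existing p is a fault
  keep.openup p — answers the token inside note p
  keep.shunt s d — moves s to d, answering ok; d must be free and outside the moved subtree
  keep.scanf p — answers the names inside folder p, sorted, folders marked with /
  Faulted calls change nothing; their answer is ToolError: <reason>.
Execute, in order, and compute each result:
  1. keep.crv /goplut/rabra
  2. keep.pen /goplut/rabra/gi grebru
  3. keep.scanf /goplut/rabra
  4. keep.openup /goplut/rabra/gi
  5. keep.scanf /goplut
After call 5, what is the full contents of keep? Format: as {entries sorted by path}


I call keep.crv on p=/goplut/rabra, yielding ok.
I try keep.pen on p=/goplut/rabra/gi, c=grebru, and get created.
Next I call keep.scanf on p=/goplut/rabra: [gi].
Now I run keep.openup on p=/goplut/rabra/gi, — result: grebru.
Using keep.scanf on p=/goplut, and observe [rabra/].

Answer: {goplut/, goplut/rabra/, goplut/rabra/gi=grebru}


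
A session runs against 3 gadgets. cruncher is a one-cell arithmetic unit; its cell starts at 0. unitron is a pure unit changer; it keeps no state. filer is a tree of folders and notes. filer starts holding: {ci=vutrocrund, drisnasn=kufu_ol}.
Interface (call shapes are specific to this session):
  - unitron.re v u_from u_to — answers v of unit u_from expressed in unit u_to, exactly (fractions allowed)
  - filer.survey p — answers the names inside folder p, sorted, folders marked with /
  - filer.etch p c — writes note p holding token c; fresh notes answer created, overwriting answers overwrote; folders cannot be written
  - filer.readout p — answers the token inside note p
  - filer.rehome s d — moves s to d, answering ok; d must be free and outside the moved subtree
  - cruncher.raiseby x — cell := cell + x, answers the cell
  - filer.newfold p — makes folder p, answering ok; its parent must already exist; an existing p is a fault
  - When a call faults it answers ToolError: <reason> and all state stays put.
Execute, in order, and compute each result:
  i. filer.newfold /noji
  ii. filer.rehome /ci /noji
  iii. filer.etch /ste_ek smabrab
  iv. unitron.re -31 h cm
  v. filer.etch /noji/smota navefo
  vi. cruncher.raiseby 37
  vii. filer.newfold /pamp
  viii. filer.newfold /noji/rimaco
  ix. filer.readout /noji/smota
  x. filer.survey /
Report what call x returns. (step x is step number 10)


-> newfold(p=/noji)
<- ok
-> rehome(s=/ci, d=/noji)
<- ToolError: exists
-> etch(p=/ste_ek, c=smabrab)
<- created
-> re(v=-31, u_from=h, u_to=cm)
<- ToolError: incompatible units
-> etch(p=/noji/smota, c=navefo)
<- created
-> raiseby(x=37)
<- 37
-> newfold(p=/pamp)
<- ok
-> newfold(p=/noji/rimaco)
<- ok
-> readout(p=/noji/smota)
<- navefo
-> survey(p=/)
<- [ci, drisnasn, noji/, pamp/, ste_ek]

Answer: [ci, drisnasn, noji/, pamp/, ste_ek]


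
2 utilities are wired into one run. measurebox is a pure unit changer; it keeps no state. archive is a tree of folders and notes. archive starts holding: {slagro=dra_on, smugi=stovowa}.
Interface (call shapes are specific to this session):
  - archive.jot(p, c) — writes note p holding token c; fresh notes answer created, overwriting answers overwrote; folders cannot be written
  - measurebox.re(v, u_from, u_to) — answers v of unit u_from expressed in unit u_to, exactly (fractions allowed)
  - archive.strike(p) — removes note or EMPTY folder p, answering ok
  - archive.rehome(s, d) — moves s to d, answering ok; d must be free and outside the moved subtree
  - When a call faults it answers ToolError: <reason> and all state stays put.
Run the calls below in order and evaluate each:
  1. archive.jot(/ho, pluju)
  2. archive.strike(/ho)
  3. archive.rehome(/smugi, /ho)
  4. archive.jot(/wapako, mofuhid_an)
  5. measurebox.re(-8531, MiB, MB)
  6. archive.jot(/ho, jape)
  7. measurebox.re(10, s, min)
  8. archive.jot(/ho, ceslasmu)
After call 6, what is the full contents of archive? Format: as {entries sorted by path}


Answer: {ho=jape, slagro=dra_on, wapako=mofuhid_an}

Derivation:
CALL archive.jot[p: /ho; c: pluju]
RET  created
CALL archive.strike[p: /ho]
RET  ok
CALL archive.rehome[s: /smugi; d: /ho]
RET  ok
CALL archive.jot[p: /wapako; c: mofuhid_an]
RET  created
CALL measurebox.re[v: -8531; u_from: MiB; u_to: MB]
RET  -139771904/15625
CALL archive.jot[p: /ho; c: jape]
RET  overwrote
CALL measurebox.re[v: 10; u_from: s; u_to: min]
RET  1/6
CALL archive.jot[p: /ho; c: ceslasmu]
RET  overwrote


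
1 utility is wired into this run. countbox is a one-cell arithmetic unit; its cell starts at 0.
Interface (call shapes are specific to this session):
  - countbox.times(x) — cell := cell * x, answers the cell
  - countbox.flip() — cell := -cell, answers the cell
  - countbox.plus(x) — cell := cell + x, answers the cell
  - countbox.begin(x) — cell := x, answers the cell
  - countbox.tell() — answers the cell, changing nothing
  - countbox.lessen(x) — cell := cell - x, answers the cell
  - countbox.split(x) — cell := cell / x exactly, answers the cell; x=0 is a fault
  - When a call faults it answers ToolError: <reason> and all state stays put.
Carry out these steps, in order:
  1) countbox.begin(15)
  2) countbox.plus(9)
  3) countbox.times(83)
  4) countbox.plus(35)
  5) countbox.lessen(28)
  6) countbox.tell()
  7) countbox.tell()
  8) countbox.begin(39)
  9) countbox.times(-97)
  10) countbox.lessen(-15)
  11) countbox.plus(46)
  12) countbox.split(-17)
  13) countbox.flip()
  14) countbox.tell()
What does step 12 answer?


Answer: 3722/17

Derivation:
→ begin(x=15)
← 15
→ plus(x=9)
← 24
→ times(x=83)
← 1992
→ plus(x=35)
← 2027
→ lessen(x=28)
← 1999
→ tell()
← 1999
→ tell()
← 1999
→ begin(x=39)
← 39
→ times(x=-97)
← -3783
→ lessen(x=-15)
← -3768
→ plus(x=46)
← -3722
→ split(x=-17)
← 3722/17
→ flip()
← -3722/17
→ tell()
← -3722/17


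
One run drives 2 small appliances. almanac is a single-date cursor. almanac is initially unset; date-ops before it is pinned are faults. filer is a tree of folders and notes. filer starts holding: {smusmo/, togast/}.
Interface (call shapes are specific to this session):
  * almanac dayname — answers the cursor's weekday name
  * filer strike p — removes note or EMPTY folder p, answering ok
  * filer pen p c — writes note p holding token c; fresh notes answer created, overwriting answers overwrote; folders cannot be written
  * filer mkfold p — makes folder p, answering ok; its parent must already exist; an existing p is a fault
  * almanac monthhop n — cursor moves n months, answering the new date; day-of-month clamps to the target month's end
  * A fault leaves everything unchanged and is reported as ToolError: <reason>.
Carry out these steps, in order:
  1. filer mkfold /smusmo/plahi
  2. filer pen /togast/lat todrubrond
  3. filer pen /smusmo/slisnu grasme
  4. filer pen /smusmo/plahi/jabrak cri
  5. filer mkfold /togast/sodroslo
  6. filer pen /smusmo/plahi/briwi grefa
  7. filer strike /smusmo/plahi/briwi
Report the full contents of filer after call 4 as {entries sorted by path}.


Answer: {smusmo/, smusmo/plahi/, smusmo/plahi/jabrak=cri, smusmo/slisnu=grasme, togast/, togast/lat=todrubrond}

Derivation:
> filer mkfold p=/smusmo/plahi
[out] ok
> filer pen p=/togast/lat c=todrubrond
[out] created
> filer pen p=/smusmo/slisnu c=grasme
[out] created
> filer pen p=/smusmo/plahi/jabrak c=cri
[out] created
> filer mkfold p=/togast/sodroslo
[out] ok
> filer pen p=/smusmo/plahi/briwi c=grefa
[out] created
> filer strike p=/smusmo/plahi/briwi
[out] ok


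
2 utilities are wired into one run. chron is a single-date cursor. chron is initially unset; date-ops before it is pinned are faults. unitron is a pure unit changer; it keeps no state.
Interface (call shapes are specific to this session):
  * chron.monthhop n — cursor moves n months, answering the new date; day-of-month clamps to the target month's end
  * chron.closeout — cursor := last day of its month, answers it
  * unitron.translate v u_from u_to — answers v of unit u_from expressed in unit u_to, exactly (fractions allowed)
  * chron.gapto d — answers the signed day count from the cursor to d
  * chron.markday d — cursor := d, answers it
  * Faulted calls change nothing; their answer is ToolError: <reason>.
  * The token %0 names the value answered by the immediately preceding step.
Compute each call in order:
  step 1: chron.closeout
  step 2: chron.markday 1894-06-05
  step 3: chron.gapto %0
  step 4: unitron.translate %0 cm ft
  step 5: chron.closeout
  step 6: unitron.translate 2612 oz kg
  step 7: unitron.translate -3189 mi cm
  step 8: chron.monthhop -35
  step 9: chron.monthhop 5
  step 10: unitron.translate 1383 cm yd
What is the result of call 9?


// 1. closeout() : ToolError: no date set
// 2. markday(d='1894-06-05') : 1894-06-05
// 3. gapto(d='%0') : 0
// 4. translate(v='%0', u_from='cm', u_to='ft') : 0
// 5. closeout() : 1894-06-30
// 6. translate(v='2612', u_from='oz', u_to='kg') : 29619581761/400000000
// 7. translate(v='-3189', u_from='mi', u_to='cm') : -2566099008/5
// 8. monthhop(n='-35') : 1891-07-30
// 9. monthhop(n='5') : 1891-12-30
// 10. translate(v='1383', u_from='cm', u_to='yd') : 11525/762

Answer: 1891-12-30


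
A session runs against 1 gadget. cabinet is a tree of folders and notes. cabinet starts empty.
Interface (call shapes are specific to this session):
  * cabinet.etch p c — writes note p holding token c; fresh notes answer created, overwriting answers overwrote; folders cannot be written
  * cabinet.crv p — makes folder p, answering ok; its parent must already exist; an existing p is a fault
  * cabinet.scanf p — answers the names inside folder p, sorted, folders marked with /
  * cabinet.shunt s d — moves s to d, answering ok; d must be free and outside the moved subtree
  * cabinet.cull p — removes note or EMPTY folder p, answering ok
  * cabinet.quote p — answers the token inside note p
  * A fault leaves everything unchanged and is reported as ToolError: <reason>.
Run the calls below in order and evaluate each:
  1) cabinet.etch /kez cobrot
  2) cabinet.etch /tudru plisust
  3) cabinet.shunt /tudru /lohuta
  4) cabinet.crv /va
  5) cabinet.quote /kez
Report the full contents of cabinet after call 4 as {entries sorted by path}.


==> cabinet.etch(p=/kez, c=cobrot)
<== created
==> cabinet.etch(p=/tudru, c=plisust)
<== created
==> cabinet.shunt(s=/tudru, d=/lohuta)
<== ok
==> cabinet.crv(p=/va)
<== ok
==> cabinet.quote(p=/kez)
<== cobrot

Answer: {kez=cobrot, lohuta=plisust, va/}


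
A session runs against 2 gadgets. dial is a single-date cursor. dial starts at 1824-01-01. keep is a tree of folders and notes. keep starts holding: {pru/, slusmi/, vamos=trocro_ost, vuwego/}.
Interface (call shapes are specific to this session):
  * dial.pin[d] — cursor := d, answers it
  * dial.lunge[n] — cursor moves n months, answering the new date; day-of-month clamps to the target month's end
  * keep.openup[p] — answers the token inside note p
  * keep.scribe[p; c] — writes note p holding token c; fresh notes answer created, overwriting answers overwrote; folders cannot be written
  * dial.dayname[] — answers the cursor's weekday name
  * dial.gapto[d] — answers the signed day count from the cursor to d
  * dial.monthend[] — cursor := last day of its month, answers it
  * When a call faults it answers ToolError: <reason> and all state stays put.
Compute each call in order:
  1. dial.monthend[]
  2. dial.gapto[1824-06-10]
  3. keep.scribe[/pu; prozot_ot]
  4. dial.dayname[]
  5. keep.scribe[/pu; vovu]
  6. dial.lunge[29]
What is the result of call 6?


CALL dial.monthend[]
RET  1824-01-31
CALL dial.gapto[d→1824-06-10]
RET  131
CALL keep.scribe[p→/pu; c→prozot_ot]
RET  created
CALL dial.dayname[]
RET  Saturday
CALL keep.scribe[p→/pu; c→vovu]
RET  overwrote
CALL dial.lunge[n→29]
RET  1826-06-30

Answer: 1826-06-30
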